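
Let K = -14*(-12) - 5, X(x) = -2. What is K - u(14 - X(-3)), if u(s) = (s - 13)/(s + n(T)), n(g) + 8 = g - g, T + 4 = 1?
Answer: 1301/8 ≈ 162.63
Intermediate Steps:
K = 163 (K = 168 - 5 = 163)
T = -3 (T = -4 + 1 = -3)
n(g) = -8 (n(g) = -8 + (g - g) = -8 + 0 = -8)
u(s) = (-13 + s)/(-8 + s) (u(s) = (s - 13)/(s - 8) = (-13 + s)/(-8 + s))
K - u(14 - X(-3)) = 163 - (-13 + (14 - 1*(-2)))/(-8 + (14 - 1*(-2))) = 163 - (-13 + (14 + 2))/(-8 + (14 + 2)) = 163 - (-13 + 16)/(-8 + 16) = 163 - 3/8 = 1301/8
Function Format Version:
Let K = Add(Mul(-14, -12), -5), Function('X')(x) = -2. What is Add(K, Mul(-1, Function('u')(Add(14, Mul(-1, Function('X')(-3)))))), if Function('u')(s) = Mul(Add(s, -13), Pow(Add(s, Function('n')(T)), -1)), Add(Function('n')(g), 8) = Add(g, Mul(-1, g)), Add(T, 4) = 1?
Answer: Rational(1301, 8) ≈ 162.63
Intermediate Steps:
K = 163 (K = Add(168, -5) = 163)
T = -3 (T = Add(-4, 1) = -3)
Function('n')(g) = -8 (Function('n')(g) = Add(-8, Add(g, Mul(-1, g))) = Add(-8, 0) = -8)
Function('u')(s) = Mul(Pow(Add(-8, s), -1), Add(-13, s)) (Function('u')(s) = Mul(Add(s, -13), Pow(Add(s, -8), -1)) = Mul(Add(-13, s), Pow(Add(-8, s), -1)) = Mul(Pow(Add(-8, s), -1), Add(-13, s)))
Add(K, Mul(-1, Function('u')(Add(14, Mul(-1, Function('X')(-3)))))) = Add(163, Mul(-1, Mul(Pow(Add(-8, Add(14, Mul(-1, -2))), -1), Add(-13, Add(14, Mul(-1, -2)))))) = Add(163, Mul(-1, Mul(Pow(Add(-8, Add(14, 2)), -1), Add(-13, Add(14, 2))))) = Add(163, Mul(-1, Mul(Pow(Add(-8, 16), -1), Add(-13, 16)))) = Add(163, Mul(-1, Mul(Pow(8, -1), 3))) = Add(163, Mul(-1, Mul(Rational(1, 8), 3))) = Add(163, Mul(-1, Rational(3, 8))) = Add(163, Rational(-3, 8)) = Rational(1301, 8)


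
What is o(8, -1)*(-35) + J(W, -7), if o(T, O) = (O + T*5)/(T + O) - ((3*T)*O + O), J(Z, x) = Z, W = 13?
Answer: -1057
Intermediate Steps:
o(T, O) = -O + (O + 5*T)/(O + T) - 3*O*T (o(T, O) = (O + 5*T)/(O + T) - (3*O*T + O) = (O + 5*T)/(O + T) - (O + 3*O*T) = (O + 5*T)/(O + T) + (-O - 3*O*T) = -O + (O + 5*T)/(O + T) - 3*O*T)
o(8, -1)*(-35) + J(W, -7) = ((-1 - 1*(-1)² + 5*8 - 1*(-1)*8 - 3*(-1)*8² - 3*8*(-1)²)/(-1 + 8))*(-35) + 13 = ((-1 - 1*1 + 40 + 8 - 3*(-1)*64 - 3*8*1)/7)*(-35) + 13 = ((-1 - 1 + 40 + 8 + 192 - 24)/7)*(-35) + 13 = ((⅐)*214)*(-35) + 13 = (214/7)*(-35) + 13 = -1070 + 13 = -1057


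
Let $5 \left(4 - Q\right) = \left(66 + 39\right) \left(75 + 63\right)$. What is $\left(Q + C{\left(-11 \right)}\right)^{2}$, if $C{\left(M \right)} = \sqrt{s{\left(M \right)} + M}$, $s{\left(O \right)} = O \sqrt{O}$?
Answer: $\left(2894 - \sqrt{11} \sqrt{-1 - i \sqrt{11}}\right)^{2} \approx 8.3539 \cdot 10^{6} + 2.864 \cdot 10^{4} i$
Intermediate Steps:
$s{\left(O \right)} = O^{\frac{3}{2}}$
$Q = -2894$ ($Q = 4 - \frac{\left(66 + 39\right) \left(75 + 63\right)}{5} = 4 - \frac{105 \cdot 138}{5} = 4 - 2898 = -2894$)
$C{\left(M \right)} = \sqrt{M + M^{\frac{3}{2}}}$ ($C{\left(M \right)} = \sqrt{M^{\frac{3}{2}} + M} = \sqrt{M + M^{\frac{3}{2}}}$)
$\left(Q + C{\left(-11 \right)}\right)^{2} = \left(-2894 + \sqrt{-11 + \left(-11\right)^{\frac{3}{2}}}\right)^{2} = \left(-2894 + \sqrt{-11 - 11 i \sqrt{11}}\right)^{2}$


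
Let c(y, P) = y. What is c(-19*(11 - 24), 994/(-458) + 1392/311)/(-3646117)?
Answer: -247/3646117 ≈ -6.7743e-5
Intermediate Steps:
c(-19*(11 - 24), 994/(-458) + 1392/311)/(-3646117) = -19*(11 - 24)/(-3646117) = -19*(-13)*(-1/3646117) = 247*(-1/3646117) = -247/3646117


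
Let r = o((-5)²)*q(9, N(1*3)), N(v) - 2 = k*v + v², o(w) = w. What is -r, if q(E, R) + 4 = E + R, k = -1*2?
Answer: -250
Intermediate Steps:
k = -2
N(v) = 2 + v² - 2*v (N(v) = 2 + (-2*v + v²) = 2 + (v² - 2*v) = 2 + v² - 2*v)
q(E, R) = -4 + E + R (q(E, R) = -4 + (E + R) = -4 + E + R)
r = 250 (r = (-5)²*(-4 + 9 + (2 + (1*3)² - 2*3)) = 25*(-4 + 9 + (2 + 3² - 2*3)) = 25*(-4 + 9 + (2 + 9 - 6)) = 25*(-4 + 9 + 5) = 25*10 = 250)
-r = -1*250 = -250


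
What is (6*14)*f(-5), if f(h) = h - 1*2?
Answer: -588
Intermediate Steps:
f(h) = -2 + h (f(h) = h - 2 = -2 + h)
(6*14)*f(-5) = (6*14)*(-2 - 5) = 84*(-7) = -588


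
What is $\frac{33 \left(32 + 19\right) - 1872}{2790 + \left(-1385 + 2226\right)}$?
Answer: $- \frac{189}{3631} \approx -0.052052$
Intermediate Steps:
$\frac{33 \left(32 + 19\right) - 1872}{2790 + \left(-1385 + 2226\right)} = \frac{33 \cdot 51 - 1872}{2790 + 841} = \frac{1683 - 1872}{3631} = \left(-189\right) \frac{1}{3631} = - \frac{189}{3631}$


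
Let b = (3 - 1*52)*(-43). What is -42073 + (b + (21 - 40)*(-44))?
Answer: -39130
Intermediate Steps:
b = 2107 (b = (3 - 52)*(-43) = -49*(-43) = 2107)
-42073 + (b + (21 - 40)*(-44)) = -42073 + (2107 + (21 - 40)*(-44)) = -42073 + (2107 - 19*(-44)) = -42073 + (2107 + 836) = -42073 + 2943 = -39130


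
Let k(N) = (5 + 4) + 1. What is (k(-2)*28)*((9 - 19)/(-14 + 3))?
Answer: 2800/11 ≈ 254.55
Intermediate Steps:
k(N) = 10 (k(N) = 9 + 1 = 10)
(k(-2)*28)*((9 - 19)/(-14 + 3)) = (10*28)*((9 - 19)/(-14 + 3)) = 280*(-10/(-11)) = 280*(-10*(-1/11)) = 280*(10/11) = 2800/11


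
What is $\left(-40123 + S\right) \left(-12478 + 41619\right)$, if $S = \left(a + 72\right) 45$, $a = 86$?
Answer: $-962031833$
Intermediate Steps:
$S = 7110$ ($S = \left(86 + 72\right) 45 = 158 \cdot 45 = 7110$)
$\left(-40123 + S\right) \left(-12478 + 41619\right) = \left(-40123 + 7110\right) \left(-12478 + 41619\right) = \left(-33013\right) 29141 = -962031833$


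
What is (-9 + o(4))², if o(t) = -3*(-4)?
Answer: 9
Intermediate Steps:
o(t) = 12
(-9 + o(4))² = (-9 + 12)² = 3² = 9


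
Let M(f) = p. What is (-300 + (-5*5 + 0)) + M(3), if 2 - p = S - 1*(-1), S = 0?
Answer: -324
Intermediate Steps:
p = 1 (p = 2 - (0 - 1*(-1)) = 2 - (0 + 1) = 2 - 1*1 = 2 - 1 = 1)
M(f) = 1
(-300 + (-5*5 + 0)) + M(3) = (-300 + (-5*5 + 0)) + 1 = (-300 + (-25 + 0)) + 1 = (-300 - 25) + 1 = -325 + 1 = -324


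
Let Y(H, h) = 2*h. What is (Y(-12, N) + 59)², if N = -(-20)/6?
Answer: 38809/9 ≈ 4312.1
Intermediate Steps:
N = 10/3 (N = -(-20)/6 = -5*(-⅔) = 10/3 ≈ 3.3333)
(Y(-12, N) + 59)² = (2*(10/3) + 59)² = (20/3 + 59)² = (197/3)² = 38809/9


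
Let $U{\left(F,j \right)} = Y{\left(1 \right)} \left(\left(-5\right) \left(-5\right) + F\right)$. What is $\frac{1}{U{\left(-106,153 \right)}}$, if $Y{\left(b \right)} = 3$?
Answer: $- \frac{1}{243} \approx -0.0041152$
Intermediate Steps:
$U{\left(F,j \right)} = 75 + 3 F$ ($U{\left(F,j \right)} = 3 \left(\left(-5\right) \left(-5\right) + F\right) = 3 \left(25 + F\right) = 75 + 3 F$)
$\frac{1}{U{\left(-106,153 \right)}} = \frac{1}{75 + 3 \left(-106\right)} = \frac{1}{75 - 318} = \frac{1}{-243} = - \frac{1}{243}$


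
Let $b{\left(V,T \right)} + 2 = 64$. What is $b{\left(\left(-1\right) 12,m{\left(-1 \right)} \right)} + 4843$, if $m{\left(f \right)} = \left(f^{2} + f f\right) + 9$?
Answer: $4905$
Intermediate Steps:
$m{\left(f \right)} = 9 + 2 f^{2}$ ($m{\left(f \right)} = \left(f^{2} + f^{2}\right) + 9 = 2 f^{2} + 9 = 9 + 2 f^{2}$)
$b{\left(V,T \right)} = 62$ ($b{\left(V,T \right)} = -2 + 64 = 62$)
$b{\left(\left(-1\right) 12,m{\left(-1 \right)} \right)} + 4843 = 62 + 4843 = 4905$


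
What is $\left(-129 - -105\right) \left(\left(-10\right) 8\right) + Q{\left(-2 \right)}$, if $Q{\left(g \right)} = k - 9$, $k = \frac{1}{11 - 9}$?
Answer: $\frac{3823}{2} \approx 1911.5$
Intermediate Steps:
$k = \frac{1}{2} \approx 0.5$
$Q{\left(g \right)} = - \frac{17}{2}$ ($Q{\left(g \right)} = \frac{1}{2} - 9 = - \frac{17}{2}$)
$\left(-129 - -105\right) \left(\left(-10\right) 8\right) + Q{\left(-2 \right)} = \left(-129 - -105\right) \left(\left(-10\right) 8\right) - \frac{17}{2} = \left(-129 + 105\right) \left(-80\right) - \frac{17}{2} = \left(-24\right) \left(-80\right) - \frac{17}{2} = 1920 - \frac{17}{2} = \frac{3823}{2}$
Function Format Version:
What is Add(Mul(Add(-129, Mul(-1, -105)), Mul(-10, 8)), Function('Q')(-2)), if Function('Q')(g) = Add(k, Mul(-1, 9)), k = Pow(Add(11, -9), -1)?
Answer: Rational(3823, 2) ≈ 1911.5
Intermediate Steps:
k = Rational(1, 2) (k = Pow(2, -1) = Rational(1, 2) ≈ 0.50000)
Function('Q')(g) = Rational(-17, 2) (Function('Q')(g) = Add(Rational(1, 2), Mul(-1, 9)) = Add(Rational(1, 2), -9) = Rational(-17, 2))
Add(Mul(Add(-129, Mul(-1, -105)), Mul(-10, 8)), Function('Q')(-2)) = Add(Mul(Add(-129, Mul(-1, -105)), Mul(-10, 8)), Rational(-17, 2)) = Add(Mul(Add(-129, 105), -80), Rational(-17, 2)) = Add(Mul(-24, -80), Rational(-17, 2)) = Add(1920, Rational(-17, 2)) = Rational(3823, 2)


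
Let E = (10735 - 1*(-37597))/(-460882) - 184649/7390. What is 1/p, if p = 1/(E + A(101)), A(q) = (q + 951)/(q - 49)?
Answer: -107602515967/22138466870 ≈ -4.8604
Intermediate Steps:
A(q) = (951 + q)/(-49 + q)
E = -42729286949/1702958990 (E = (10735 + 37597)*(-1/460882) - 184649*1/7390 = 48332*(-1/460882) - 184649/7390 = -24166/230441 - 184649/7390 = -42729286949/1702958990 ≈ -25.091)
p = -22138466870/107602515967 (p = 1/(-42729286949/1702958990 + (951 + 101)/(-49 + 101)) = 1/(-42729286949/1702958990 + 1052/52) = 1/(-42729286949/1702958990 + (1/52)*1052) = 1/(-42729286949/1702958990 + 263/13) = 1/(-107602515967/22138466870) = -22138466870/107602515967 ≈ -0.20574)
1/p = 1/(-22138466870/107602515967) = -107602515967/22138466870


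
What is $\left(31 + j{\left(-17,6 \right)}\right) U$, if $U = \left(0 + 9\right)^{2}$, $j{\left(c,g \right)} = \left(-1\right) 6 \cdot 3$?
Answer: $1053$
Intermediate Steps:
$j{\left(c,g \right)} = -18$ ($j{\left(c,g \right)} = \left(-6\right) 3 = -18$)
$U = 81$ ($U = 9^{2} = 81$)
$\left(31 + j{\left(-17,6 \right)}\right) U = \left(31 - 18\right) 81 = 13 \cdot 81 = 1053$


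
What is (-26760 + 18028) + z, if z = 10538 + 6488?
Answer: 8294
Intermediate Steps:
z = 17026
(-26760 + 18028) + z = (-26760 + 18028) + 17026 = -8732 + 17026 = 8294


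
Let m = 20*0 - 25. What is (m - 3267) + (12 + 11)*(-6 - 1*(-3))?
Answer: -3361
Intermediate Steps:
m = -25 (m = 0 - 25 = -25)
(m - 3267) + (12 + 11)*(-6 - 1*(-3)) = (-25 - 3267) + (12 + 11)*(-6 - 1*(-3)) = -3292 + 23*(-6 + 3) = -3292 + 23*(-3) = -3292 - 69 = -3361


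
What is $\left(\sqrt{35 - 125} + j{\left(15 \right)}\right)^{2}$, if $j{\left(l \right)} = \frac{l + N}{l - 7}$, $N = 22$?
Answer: $- \frac{4391}{64} + \frac{111 i \sqrt{10}}{4} \approx -68.609 + 87.753 i$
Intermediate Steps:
$j{\left(l \right)} = \frac{22 + l}{-7 + l}$ ($j{\left(l \right)} = \frac{l + 22}{l - 7} = \frac{22 + l}{-7 + l}$)
$\left(\sqrt{35 - 125} + j{\left(15 \right)}\right)^{2} = \left(\sqrt{35 - 125} + \frac{22 + 15}{-7 + 15}\right)^{2} = \left(\sqrt{-90} + \frac{1}{8} \cdot 37\right)^{2} = \left(3 i \sqrt{10} + \frac{1}{8} \cdot 37\right)^{2} = \left(3 i \sqrt{10} + \frac{37}{8}\right)^{2} = \left(\frac{37}{8} + 3 i \sqrt{10}\right)^{2}$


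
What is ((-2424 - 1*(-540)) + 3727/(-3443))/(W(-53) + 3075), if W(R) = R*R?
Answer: -6490339/20258612 ≈ -0.32037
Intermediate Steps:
W(R) = R²
((-2424 - 1*(-540)) + 3727/(-3443))/(W(-53) + 3075) = ((-2424 - 1*(-540)) + 3727/(-3443))/((-53)² + 3075) = ((-2424 + 540) + 3727*(-1/3443))/(2809 + 3075) = (-1884 - 3727/3443)/5884 = -6490339/3443*1/5884 = -6490339/20258612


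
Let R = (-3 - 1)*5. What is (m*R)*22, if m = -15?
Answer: 6600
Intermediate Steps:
R = -20 (R = -4*5 = -20)
(m*R)*22 = -15*(-20)*22 = 300*22 = 6600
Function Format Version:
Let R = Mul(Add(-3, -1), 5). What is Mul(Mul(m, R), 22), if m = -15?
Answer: 6600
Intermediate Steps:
R = -20 (R = Mul(-4, 5) = -20)
Mul(Mul(m, R), 22) = Mul(Mul(-15, -20), 22) = Mul(300, 22) = 6600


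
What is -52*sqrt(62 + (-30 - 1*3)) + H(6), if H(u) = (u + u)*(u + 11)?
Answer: 204 - 52*sqrt(29) ≈ -76.029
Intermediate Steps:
H(u) = 2*u*(11 + u) (H(u) = (2*u)*(11 + u) = 2*u*(11 + u))
-52*sqrt(62 + (-30 - 1*3)) + H(6) = -52*sqrt(62 + (-30 - 1*3)) + 2*6*(11 + 6) = -52*sqrt(62 + (-30 - 3)) + 2*6*17 = -52*sqrt(62 - 33) + 204 = -52*sqrt(29) + 204 = 204 - 52*sqrt(29)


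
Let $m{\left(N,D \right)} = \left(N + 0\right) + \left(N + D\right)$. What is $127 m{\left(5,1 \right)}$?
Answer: $1397$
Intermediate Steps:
$m{\left(N,D \right)} = D + 2 N$ ($m{\left(N,D \right)} = N + \left(D + N\right) = D + 2 N$)
$127 m{\left(5,1 \right)} = 127 \left(1 + 2 \cdot 5\right) = 127 \left(1 + 10\right) = 127 \cdot 11 = 1397$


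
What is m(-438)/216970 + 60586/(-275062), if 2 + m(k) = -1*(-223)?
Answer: -503252143/2295392390 ≈ -0.21924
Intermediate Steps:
m(k) = 221 (m(k) = -2 - 1*(-223) = -2 + 223 = 221)
m(-438)/216970 + 60586/(-275062) = 221/216970 + 60586/(-275062) = 221*(1/216970) + 60586*(-1/275062) = 17/16690 - 30293/137531 = -503252143/2295392390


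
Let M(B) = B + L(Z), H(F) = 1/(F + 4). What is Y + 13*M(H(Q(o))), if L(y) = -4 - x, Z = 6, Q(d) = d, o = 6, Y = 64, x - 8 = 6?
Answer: -1687/10 ≈ -168.70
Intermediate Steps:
x = 14 (x = 8 + 6 = 14)
H(F) = 1/(4 + F)
L(y) = -18 (L(y) = -4 - 1*14 = -4 - 14 = -18)
M(B) = -18 + B (M(B) = B - 18 = -18 + B)
Y + 13*M(H(Q(o))) = 64 + 13*(-18 + 1/(4 + 6)) = 64 + 13*(-18 + 1/10) = 64 + 13*(-179/10) = 64 - 2327/10 = -1687/10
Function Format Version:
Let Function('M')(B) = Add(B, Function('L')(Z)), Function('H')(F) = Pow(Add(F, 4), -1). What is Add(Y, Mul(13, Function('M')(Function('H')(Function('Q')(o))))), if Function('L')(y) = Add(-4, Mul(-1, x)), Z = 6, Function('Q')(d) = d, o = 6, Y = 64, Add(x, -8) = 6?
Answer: Rational(-1687, 10) ≈ -168.70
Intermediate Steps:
x = 14 (x = Add(8, 6) = 14)
Function('H')(F) = Pow(Add(4, F), -1)
Function('L')(y) = -18 (Function('L')(y) = Add(-4, Mul(-1, 14)) = Add(-4, -14) = -18)
Function('M')(B) = Add(-18, B) (Function('M')(B) = Add(B, -18) = Add(-18, B))
Add(Y, Mul(13, Function('M')(Function('H')(Function('Q')(o))))) = Add(64, Mul(13, Add(-18, Pow(Add(4, 6), -1)))) = Add(64, Mul(13, Add(-18, Pow(10, -1)))) = Add(64, Mul(13, Add(-18, Rational(1, 10)))) = Add(64, Mul(13, Rational(-179, 10))) = Add(64, Rational(-2327, 10)) = Rational(-1687, 10)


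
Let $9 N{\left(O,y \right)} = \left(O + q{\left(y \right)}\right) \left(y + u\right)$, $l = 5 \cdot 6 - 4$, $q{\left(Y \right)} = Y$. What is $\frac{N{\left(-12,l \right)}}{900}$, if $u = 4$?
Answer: $\frac{7}{135} \approx 0.051852$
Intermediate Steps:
$l = 26$ ($l = 30 - 4 = 26$)
$N{\left(O,y \right)} = \frac{\left(4 + y\right) \left(O + y\right)}{9}$ ($N{\left(O,y \right)} = \frac{\left(O + y\right) \left(y + 4\right)}{9} = \frac{\left(O + y\right) \left(4 + y\right)}{9} = \frac{\left(4 + y\right) \left(O + y\right)}{9}$)
$\frac{N{\left(-12,l \right)}}{900} = \frac{\frac{26^{2}}{9} + \frac{4}{9} \left(-12\right) + \frac{4}{9} \cdot 26 + \frac{1}{9} \left(-12\right) 26}{900} = \left(\frac{1}{9} \cdot 676 - \frac{16}{3} + \frac{104}{9} - \frac{104}{3}\right) \frac{1}{900} = \left(\frac{676}{9} - \frac{16}{3} + \frac{104}{9} - \frac{104}{3}\right) \frac{1}{900} = \frac{140}{3} \cdot \frac{1}{900} = \frac{7}{135}$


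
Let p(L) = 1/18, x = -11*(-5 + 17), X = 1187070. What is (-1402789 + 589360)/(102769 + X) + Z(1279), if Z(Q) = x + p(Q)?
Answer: -3078009347/23217102 ≈ -132.58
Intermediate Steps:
x = -132 (x = -11*12 = -132)
p(L) = 1/18
Z(Q) = -2375/18 (Z(Q) = -132 + 1/18 = -2375/18)
(-1402789 + 589360)/(102769 + X) + Z(1279) = (-1402789 + 589360)/(102769 + 1187070) - 2375/18 = -813429/1289839 - 2375/18 = -3078009347/23217102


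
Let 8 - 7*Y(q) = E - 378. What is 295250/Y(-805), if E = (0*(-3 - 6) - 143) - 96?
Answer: 16534/5 ≈ 3306.8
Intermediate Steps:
E = -239 (E = (0*(-9) - 143) - 96 = (0 - 143) - 96 = -143 - 96 = -239)
Y(q) = 625/7 (Y(q) = 8/7 - (-239 - 378)/7 = 8/7 - 1/7*(-617) = 8/7 + 617/7 = 625/7)
295250/Y(-805) = 295250/(625/7) = 295250*(7/625) = 16534/5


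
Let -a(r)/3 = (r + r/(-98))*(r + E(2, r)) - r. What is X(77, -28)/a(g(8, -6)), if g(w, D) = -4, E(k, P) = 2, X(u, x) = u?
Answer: -3773/1752 ≈ -2.1535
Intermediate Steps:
a(r) = 3*r - 291*r*(2 + r)/98 (a(r) = -3*((r + r/(-98))*(r + 2) - r) = -3*((r + r*(-1/98))*(2 + r) - r) = -3*((r - r/98)*(2 + r) - r) = -3*((97*r/98)*(2 + r) - r) = -3*(97*r*(2 + r)/98 - r) = -3*(-r + 97*r*(2 + r)/98) = 3*r - 291*r*(2 + r)/98)
X(77, -28)/a(g(8, -6)) = 77/((-3/98*(-4)*(96 + 97*(-4)))) = 77/((-3/98*(-4)*(96 - 388))) = 77/((-3/98*(-4)*(-292))) = 77/(-1752/49) = 77*(-49/1752) = -3773/1752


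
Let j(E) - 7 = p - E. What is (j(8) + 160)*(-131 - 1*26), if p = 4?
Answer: -25591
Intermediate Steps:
j(E) = 11 - E (j(E) = 7 + (4 - E) = 11 - E)
(j(8) + 160)*(-131 - 1*26) = ((11 - 1*8) + 160)*(-131 - 1*26) = ((11 - 8) + 160)*(-131 - 26) = (3 + 160)*(-157) = 163*(-157) = -25591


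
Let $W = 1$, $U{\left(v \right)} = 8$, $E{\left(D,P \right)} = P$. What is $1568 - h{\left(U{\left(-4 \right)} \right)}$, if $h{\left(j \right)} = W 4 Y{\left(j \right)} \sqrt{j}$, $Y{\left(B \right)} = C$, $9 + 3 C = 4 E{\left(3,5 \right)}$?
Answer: $1568 - \frac{88 \sqrt{2}}{3} \approx 1526.5$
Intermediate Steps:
$C = \frac{11}{3}$ ($C = -3 + \frac{4 \cdot 5}{3} = -3 + \frac{1}{3} \cdot 20 = -3 + \frac{20}{3} = \frac{11}{3} \approx 3.6667$)
$Y{\left(B \right)} = \frac{11}{3}$
$h{\left(j \right)} = \frac{44 \sqrt{j}}{3}$ ($h{\left(j \right)} = 1 \cdot 4 \cdot \frac{11}{3} \sqrt{j} = 4 \cdot \frac{11}{3} \sqrt{j} = \frac{44 \sqrt{j}}{3}$)
$1568 - h{\left(U{\left(-4 \right)} \right)} = 1568 - \frac{44 \sqrt{8}}{3} = 1568 - \frac{44 \cdot 2 \sqrt{2}}{3} = 1568 - \frac{88 \sqrt{2}}{3}$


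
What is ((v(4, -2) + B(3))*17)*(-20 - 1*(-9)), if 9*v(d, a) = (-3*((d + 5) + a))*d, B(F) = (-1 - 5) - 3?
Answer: 10285/3 ≈ 3428.3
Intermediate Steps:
B(F) = -9 (B(F) = -6 - 3 = -9)
v(d, a) = d*(-15 - 3*a - 3*d)/9 (v(d, a) = ((-3*((d + 5) + a))*d)/9 = ((-3*((5 + d) + a))*d)/9 = ((-3*(5 + a + d))*d)/9 = ((-15 - 3*a - 3*d)*d)/9 = (d*(-15 - 3*a - 3*d))/9 = d*(-15 - 3*a - 3*d)/9)
((v(4, -2) + B(3))*17)*(-20 - 1*(-9)) = ((-1/3*4*(5 - 2 + 4) - 9)*17)*(-20 - 1*(-9)) = ((-1/3*4*7 - 9)*17)*(-20 + 9) = ((-28/3 - 9)*17)*(-11) = -55/3*17*(-11) = -935/3*(-11) = 10285/3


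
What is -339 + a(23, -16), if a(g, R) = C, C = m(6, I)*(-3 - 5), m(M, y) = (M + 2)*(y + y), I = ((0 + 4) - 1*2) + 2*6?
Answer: -2131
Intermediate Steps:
I = 14 (I = (4 - 2) + 12 = 2 + 12 = 14)
m(M, y) = 2*y*(2 + M) (m(M, y) = (2 + M)*(2*y) = 2*y*(2 + M))
C = -1792 (C = (2*14*(2 + 6))*(-3 - 5) = (2*14*8)*(-8) = 224*(-8) = -1792)
a(g, R) = -1792
-339 + a(23, -16) = -339 - 1792 = -2131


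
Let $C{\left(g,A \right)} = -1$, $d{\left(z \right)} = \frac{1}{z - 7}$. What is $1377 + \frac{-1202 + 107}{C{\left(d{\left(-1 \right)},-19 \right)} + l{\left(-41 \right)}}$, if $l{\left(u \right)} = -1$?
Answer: $\frac{3849}{2} \approx 1924.5$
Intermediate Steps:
$d{\left(z \right)} = \frac{1}{-7 + z}$
$1377 + \frac{-1202 + 107}{C{\left(d{\left(-1 \right)},-19 \right)} + l{\left(-41 \right)}} = 1377 + \frac{-1202 + 107}{-1 - 1} = 1377 - \frac{1095}{-2} = 1377 - - \frac{1095}{2} = 1377 + \frac{1095}{2} = \frac{3849}{2}$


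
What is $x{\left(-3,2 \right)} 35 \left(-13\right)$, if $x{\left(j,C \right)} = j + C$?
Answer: $455$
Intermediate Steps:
$x{\left(j,C \right)} = C + j$
$x{\left(-3,2 \right)} 35 \left(-13\right) = \left(2 - 3\right) 35 \left(-13\right) = \left(-1\right) 35 \left(-13\right) = \left(-35\right) \left(-13\right) = 455$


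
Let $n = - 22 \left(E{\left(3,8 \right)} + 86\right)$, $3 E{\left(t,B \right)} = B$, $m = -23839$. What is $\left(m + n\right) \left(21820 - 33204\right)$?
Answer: $\frac{880768696}{3} \approx 2.9359 \cdot 10^{8}$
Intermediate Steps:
$E{\left(t,B \right)} = \frac{B}{3}$
$n = - \frac{5852}{3}$ ($n = - 22 \left(\frac{1}{3} \cdot 8 + 86\right) = - 22 \left(\frac{8}{3} + 86\right) = \left(-22\right) \frac{266}{3} = - \frac{5852}{3} \approx -1950.7$)
$\left(m + n\right) \left(21820 - 33204\right) = \left(-23839 - \frac{5852}{3}\right) \left(21820 - 33204\right) = - \frac{77369 \left(21820 - 33204\right)}{3} = \left(- \frac{77369}{3}\right) \left(-11384\right) = \frac{880768696}{3}$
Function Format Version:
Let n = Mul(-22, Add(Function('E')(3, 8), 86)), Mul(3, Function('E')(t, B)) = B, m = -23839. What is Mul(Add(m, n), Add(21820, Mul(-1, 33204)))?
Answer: Rational(880768696, 3) ≈ 2.9359e+8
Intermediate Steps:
Function('E')(t, B) = Mul(Rational(1, 3), B)
n = Rational(-5852, 3) (n = Mul(-22, Add(Mul(Rational(1, 3), 8), 86)) = Mul(-22, Add(Rational(8, 3), 86)) = Mul(-22, Rational(266, 3)) = Rational(-5852, 3) ≈ -1950.7)
Mul(Add(m, n), Add(21820, Mul(-1, 33204))) = Mul(Add(-23839, Rational(-5852, 3)), Add(21820, Mul(-1, 33204))) = Mul(Rational(-77369, 3), Add(21820, -33204)) = Mul(Rational(-77369, 3), -11384) = Rational(880768696, 3)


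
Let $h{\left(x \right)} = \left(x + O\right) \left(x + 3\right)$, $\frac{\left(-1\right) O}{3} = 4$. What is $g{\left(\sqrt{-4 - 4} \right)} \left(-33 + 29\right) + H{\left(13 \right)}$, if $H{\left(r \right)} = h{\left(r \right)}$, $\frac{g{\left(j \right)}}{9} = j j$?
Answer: $304$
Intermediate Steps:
$O = -12$ ($O = \left(-3\right) 4 = -12$)
$h{\left(x \right)} = \left(-12 + x\right) \left(3 + x\right)$ ($h{\left(x \right)} = \left(x - 12\right) \left(x + 3\right) = \left(-12 + x\right) \left(3 + x\right)$)
$g{\left(j \right)} = 9 j^{2}$ ($g{\left(j \right)} = 9 j j = 9 j^{2}$)
$H{\left(r \right)} = -36 + r^{2} - 9 r$
$g{\left(\sqrt{-4 - 4} \right)} \left(-33 + 29\right) + H{\left(13 \right)} = 9 \left(\sqrt{-4 - 4}\right)^{2} \left(-33 + 29\right) - \left(153 - 169\right) = 9 \left(\sqrt{-8}\right)^{2} \left(-4\right) - -16 = 9 \left(2 i \sqrt{2}\right)^{2} \left(-4\right) + 16 = 9 \left(-8\right) \left(-4\right) + 16 = \left(-72\right) \left(-4\right) + 16 = 288 + 16 = 304$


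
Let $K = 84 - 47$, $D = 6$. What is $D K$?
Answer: $222$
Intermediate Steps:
$K = 37$
$D K = 6 \cdot 37 = 222$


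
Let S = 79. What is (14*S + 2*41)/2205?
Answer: 132/245 ≈ 0.53878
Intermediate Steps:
(14*S + 2*41)/2205 = (14*79 + 2*41)/2205 = (1106 + 82)*(1/2205) = 1188*(1/2205) = 132/245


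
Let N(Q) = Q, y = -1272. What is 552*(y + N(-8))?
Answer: -706560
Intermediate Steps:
552*(y + N(-8)) = 552*(-1272 - 8) = 552*(-1280) = -706560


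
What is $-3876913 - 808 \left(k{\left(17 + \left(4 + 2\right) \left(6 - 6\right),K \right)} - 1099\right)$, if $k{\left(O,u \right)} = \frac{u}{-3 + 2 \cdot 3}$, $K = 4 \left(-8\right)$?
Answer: $- \frac{8940907}{3} \approx -2.9803 \cdot 10^{6}$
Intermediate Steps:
$K = -32$
$k{\left(O,u \right)} = \frac{u}{3}$ ($k{\left(O,u \right)} = \frac{u}{-3 + 6} = \frac{u}{3}$)
$-3876913 - 808 \left(k{\left(17 + \left(4 + 2\right) \left(6 - 6\right),K \right)} - 1099\right) = -3876913 - 808 \left(\frac{1}{3} \left(-32\right) - 1099\right) = -3876913 - 808 \left(- \frac{32}{3} - 1099\right) = -3876913 - 808 \left(- \frac{3329}{3}\right) = -3876913 - - \frac{2689832}{3} = -3876913 + \frac{2689832}{3} = - \frac{8940907}{3}$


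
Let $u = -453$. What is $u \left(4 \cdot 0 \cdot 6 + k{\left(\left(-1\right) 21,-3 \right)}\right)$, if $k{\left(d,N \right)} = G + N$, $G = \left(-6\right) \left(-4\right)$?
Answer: $-9513$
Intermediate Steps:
$G = 24$
$k{\left(d,N \right)} = 24 + N$
$u \left(4 \cdot 0 \cdot 6 + k{\left(\left(-1\right) 21,-3 \right)}\right) = - 453 \left(4 \cdot 0 \cdot 6 + \left(24 - 3\right)\right) = - 453 \left(0 \cdot 6 + 21\right) = - 453 \left(0 + 21\right) = \left(-453\right) 21 = -9513$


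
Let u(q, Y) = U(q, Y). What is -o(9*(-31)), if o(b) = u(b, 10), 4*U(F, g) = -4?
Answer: 1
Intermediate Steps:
U(F, g) = -1 (U(F, g) = (¼)*(-4) = -1)
u(q, Y) = -1
o(b) = -1
-o(9*(-31)) = -1*(-1) = 1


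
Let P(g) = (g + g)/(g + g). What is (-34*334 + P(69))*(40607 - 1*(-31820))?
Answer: -822408585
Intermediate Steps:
P(g) = 1 (P(g) = (2*g)/((2*g)) = (2*g)*(1/(2*g)) = 1)
(-34*334 + P(69))*(40607 - 1*(-31820)) = (-34*334 + 1)*(40607 - 1*(-31820)) = (-11356 + 1)*(40607 + 31820) = -11355*72427 = -822408585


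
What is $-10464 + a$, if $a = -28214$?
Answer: $-38678$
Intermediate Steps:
$-10464 + a = -10464 - 28214 = -38678$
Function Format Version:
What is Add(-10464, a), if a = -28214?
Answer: -38678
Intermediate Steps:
Add(-10464, a) = Add(-10464, -28214) = -38678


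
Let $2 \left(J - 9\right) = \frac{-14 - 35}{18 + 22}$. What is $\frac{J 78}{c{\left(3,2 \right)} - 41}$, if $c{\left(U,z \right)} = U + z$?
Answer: $- \frac{8723}{480} \approx -18.173$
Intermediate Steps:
$J = \frac{671}{80}$ ($J = 9 + \frac{\left(-14 - 35\right) \frac{1}{18 + 22}}{2} = 9 + \frac{\left(-49\right) \frac{1}{40}}{2} = 9 + \frac{1}{2} \left(- \frac{49}{40}\right) = 9 - \frac{49}{80} = \frac{671}{80} \approx 8.3875$)
$\frac{J 78}{c{\left(3,2 \right)} - 41} = \frac{\frac{671}{80} \cdot 78}{\left(3 + 2\right) - 41} = \frac{26169}{40 \left(5 - 41\right)} = \frac{26169}{40 \left(-36\right)} = \frac{26169}{40} \left(- \frac{1}{36}\right) = - \frac{8723}{480}$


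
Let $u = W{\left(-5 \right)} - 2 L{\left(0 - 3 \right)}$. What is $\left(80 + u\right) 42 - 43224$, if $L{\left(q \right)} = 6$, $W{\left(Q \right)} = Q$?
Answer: $-40578$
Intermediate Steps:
$u = -17$ ($u = -5 - 12 = -17$)
$\left(80 + u\right) 42 - 43224 = \left(80 - 17\right) 42 - 43224 = 63 \cdot 42 - 43224 = 2646 - 43224 = -40578$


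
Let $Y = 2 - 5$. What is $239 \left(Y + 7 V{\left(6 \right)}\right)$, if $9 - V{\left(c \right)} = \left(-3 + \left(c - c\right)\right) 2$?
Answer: $24378$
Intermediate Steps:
$Y = -3$
$V{\left(c \right)} = 15$ ($V{\left(c \right)} = 9 - \left(-3 + \left(c - c\right)\right) 2 = 9 - \left(-3 + 0\right) 2 = 9 - \left(-3\right) 2 = 9 - -6 = 9 + 6 = 15$)
$239 \left(Y + 7 V{\left(6 \right)}\right) = 239 \left(-3 + 7 \cdot 15\right) = 239 \left(-3 + 105\right) = 239 \cdot 102 = 24378$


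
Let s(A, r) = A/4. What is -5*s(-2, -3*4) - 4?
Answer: -3/2 ≈ -1.5000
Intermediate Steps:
s(A, r) = A/4 (s(A, r) = A*(1/4) = A/4)
-5*s(-2, -3*4) - 4 = -5*(-2)/4 - 4 = -5*(-1/2) - 4 = 5/2 - 4 = -3/2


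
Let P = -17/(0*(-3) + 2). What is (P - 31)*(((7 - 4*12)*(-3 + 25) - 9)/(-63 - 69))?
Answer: -71969/264 ≈ -272.61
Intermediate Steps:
P = -17/2 (P = -17/(0 + 2) = -17/2 ≈ -8.5000)
(P - 31)*(((7 - 4*12)*(-3 + 25) - 9)/(-63 - 69)) = (-17/2 - 31)*(((7 - 4*12)*(-3 + 25) - 9)/(-63 - 69)) = -79*((7 - 48)*22 - 9)/(2*(-132)) = -79*(-41*22 - 9)*(-1)/(2*132) = -79*(-902 - 9)*(-1)/(2*132) = -(-71969)*(-1)/(2*132) = -79/2*911/132 = -71969/264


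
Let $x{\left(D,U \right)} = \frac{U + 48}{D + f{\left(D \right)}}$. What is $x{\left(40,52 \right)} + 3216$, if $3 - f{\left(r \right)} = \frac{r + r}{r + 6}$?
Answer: $\frac{3054284}{949} \approx 3218.4$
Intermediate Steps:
$f{\left(r \right)} = 3 - \frac{2 r}{6 + r}$ ($f{\left(r \right)} = 3 - \frac{r + r}{r + 6} = 3 - \frac{2 r}{6 + r}$)
$x{\left(D,U \right)} = \frac{48 + U}{D + \frac{18 + D}{6 + D}}$ ($x{\left(D,U \right)} = \frac{U + 48}{D + \frac{18 + D}{6 + D}} = \frac{48 + U}{D + \frac{18 + D}{6 + D}}$)
$x{\left(40,52 \right)} + 3216 = \frac{\left(6 + 40\right) \left(48 + 52\right)}{18 + 40 + 40 \left(6 + 40\right)} + 3216 = \frac{1}{18 + 40 + 40 \cdot 46} \cdot 46 \cdot 100 + 3216 = \frac{1}{18 + 40 + 1840} \cdot 46 \cdot 100 + 3216 = \frac{1}{1898} \cdot 46 \cdot 100 + 3216 = \frac{2300}{949} + 3216 = \frac{3054284}{949}$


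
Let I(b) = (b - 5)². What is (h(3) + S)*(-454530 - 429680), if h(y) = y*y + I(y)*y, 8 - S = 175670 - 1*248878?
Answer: -64756887770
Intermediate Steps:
S = 73216 (S = 8 - (175670 - 1*248878) = 8 - (175670 - 248878) = 8 - 1*(-73208) = 8 + 73208 = 73216)
I(b) = (-5 + b)²
h(y) = y² + y*(-5 + y)² (h(y) = y*y + (-5 + y)²*y = y² + y*(-5 + y)²)
(h(3) + S)*(-454530 - 429680) = (3*(3 + (-5 + 3)²) + 73216)*(-454530 - 429680) = (3*(3 + (-2)²) + 73216)*(-884210) = (3*(3 + 4) + 73216)*(-884210) = (3*7 + 73216)*(-884210) = (21 + 73216)*(-884210) = 73237*(-884210) = -64756887770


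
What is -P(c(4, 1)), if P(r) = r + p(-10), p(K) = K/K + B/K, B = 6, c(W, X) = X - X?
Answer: -2/5 ≈ -0.40000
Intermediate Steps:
c(W, X) = 0
p(K) = 1 + 6/K (p(K) = K/K + 6/K = 1 + 6/K)
P(r) = 2/5 + r (P(r) = r + (6 - 10)/(-10) = r - 1/10*(-4) = r + 2/5 = 2/5 + r)
-P(c(4, 1)) = -(2/5 + 0) = -1*2/5 = -2/5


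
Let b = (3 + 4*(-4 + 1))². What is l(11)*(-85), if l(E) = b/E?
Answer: -6885/11 ≈ -625.91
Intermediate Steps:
b = 81 (b = (3 + 4*(-3))² = (3 - 12)² = (-9)² = 81)
l(E) = 81/E
l(11)*(-85) = (81/11)*(-85) = -6885/11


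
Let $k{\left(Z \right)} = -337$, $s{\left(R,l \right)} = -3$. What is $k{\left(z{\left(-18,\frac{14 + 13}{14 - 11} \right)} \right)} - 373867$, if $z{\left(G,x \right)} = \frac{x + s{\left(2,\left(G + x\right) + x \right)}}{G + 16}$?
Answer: $-374204$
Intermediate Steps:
$z{\left(G,x \right)} = \frac{-3 + x}{16 + G}$ ($z{\left(G,x \right)} = \frac{x - 3}{G + 16} = \frac{-3 + x}{16 + G}$)
$k{\left(z{\left(-18,\frac{14 + 13}{14 - 11} \right)} \right)} - 373867 = -337 - 373867 = -374204$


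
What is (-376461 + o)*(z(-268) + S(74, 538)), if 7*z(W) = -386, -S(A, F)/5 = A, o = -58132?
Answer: 1293348768/7 ≈ 1.8476e+8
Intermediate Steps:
S(A, F) = -5*A
z(W) = -386/7 (z(W) = (1/7)*(-386) = -386/7)
(-376461 + o)*(z(-268) + S(74, 538)) = (-376461 - 58132)*(-386/7 - 5*74) = -434593*(-386/7 - 370) = -434593*(-2976/7) = 1293348768/7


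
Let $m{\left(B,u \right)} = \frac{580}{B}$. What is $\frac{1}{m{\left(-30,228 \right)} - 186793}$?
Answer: $- \frac{3}{560437} \approx -5.353 \cdot 10^{-6}$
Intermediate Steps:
$\frac{1}{m{\left(-30,228 \right)} - 186793} = \frac{1}{\frac{580}{-30} - 186793} = \frac{1}{580 \left(- \frac{1}{30}\right) - 186793} = \frac{1}{- \frac{58}{3} - 186793} = \frac{1}{- \frac{560437}{3}} = - \frac{3}{560437}$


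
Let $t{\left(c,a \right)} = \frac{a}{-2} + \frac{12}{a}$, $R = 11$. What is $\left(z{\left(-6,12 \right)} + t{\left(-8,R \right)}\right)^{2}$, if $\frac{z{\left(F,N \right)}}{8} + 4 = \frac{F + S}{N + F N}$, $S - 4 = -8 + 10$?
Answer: $\frac{641601}{484} \approx 1325.6$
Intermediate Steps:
$S = 6$ ($S = 4 + \left(-8 + 10\right) = 4 + 2 = 6$)
$t{\left(c,a \right)} = \frac{12}{a} - \frac{a}{2}$ ($t{\left(c,a \right)} = a \left(- \frac{1}{2}\right) + \frac{12}{a} = - \frac{a}{2} + \frac{12}{a} = \frac{12}{a} - \frac{a}{2}$)
$z{\left(F,N \right)} = -32 + \frac{8 \left(6 + F\right)}{N + F N}$ ($z{\left(F,N \right)} = -32 + 8 \frac{F + 6}{N + F N} = -32 + 8 \frac{6 + F}{N + F N} = -32 + \frac{8 \left(6 + F\right)}{N + F N}$)
$\left(z{\left(-6,12 \right)} + t{\left(-8,R \right)}\right)^{2} = \left(\frac{8 \left(6 - 6 - 48 - \left(-24\right) 12\right)}{12 \left(1 - 6\right)} + \left(\frac{12}{11} - \frac{11}{2}\right)\right)^{2} = \left(8 \cdot \frac{1}{12} \frac{1}{-5} \left(6 - 6 - 48 + 288\right) + \left(12 \cdot \frac{1}{11} - \frac{11}{2}\right)\right)^{2} = \left(8 \cdot \frac{1}{12} \left(- \frac{1}{5}\right) 240 + \left(\frac{12}{11} - \frac{11}{2}\right)\right)^{2} = \left(-32 - \frac{97}{22}\right)^{2} = \left(- \frac{801}{22}\right)^{2} = \frac{641601}{484}$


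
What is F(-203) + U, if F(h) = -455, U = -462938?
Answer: -463393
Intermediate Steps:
F(-203) + U = -455 - 462938 = -463393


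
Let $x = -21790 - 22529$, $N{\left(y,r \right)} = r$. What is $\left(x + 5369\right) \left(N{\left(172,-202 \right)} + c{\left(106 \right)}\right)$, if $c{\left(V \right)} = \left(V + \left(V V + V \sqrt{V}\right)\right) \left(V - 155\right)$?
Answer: $21654642000 + 202306300 \sqrt{106} \approx 2.3737 \cdot 10^{10}$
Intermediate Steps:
$x = -44319$
$c{\left(V \right)} = \left(-155 + V\right) \left(V + V^{2} + V^{\frac{3}{2}}\right)$ ($c{\left(V \right)} = \left(V + \left(V^{2} + V^{\frac{3}{2}}\right)\right) \left(-155 + V\right) = \left(V + V^{2} + V^{\frac{3}{2}}\right) \left(-155 + V\right) = \left(-155 + V\right) \left(V + V^{2} + V^{\frac{3}{2}}\right)$)
$\left(x + 5369\right) \left(N{\left(172,-202 \right)} + c{\left(106 \right)}\right) = \left(-44319 + 5369\right) \left(-202 - \left(16430 - 1191016 + 1730344 - 11236 \sqrt{106} + 16430 \sqrt{106}\right)\right) = - 38950 \left(-202 - \left(555758 - 11236 \sqrt{106} + 155 \cdot 106 \sqrt{106}\right)\right) = - 38950 \left(-202 - \left(555758 + 5194 \sqrt{106}\right)\right) = - 38950 \left(-555960 - 5194 \sqrt{106}\right) = 21654642000 + 202306300 \sqrt{106}$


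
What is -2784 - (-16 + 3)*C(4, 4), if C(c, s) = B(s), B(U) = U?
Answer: -2732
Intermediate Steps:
C(c, s) = s
-2784 - (-16 + 3)*C(4, 4) = -2784 - (-16 + 3)*4 = -2784 - (-13)*4 = -2784 - 1*(-52) = -2784 + 52 = -2732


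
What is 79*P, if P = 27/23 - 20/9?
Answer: -17143/207 ≈ -82.816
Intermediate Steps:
P = -217/207 (P = 27*(1/23) - 20*⅑ = 27/23 - 20/9 = -217/207 ≈ -1.0483)
79*P = 79*(-217/207) = -17143/207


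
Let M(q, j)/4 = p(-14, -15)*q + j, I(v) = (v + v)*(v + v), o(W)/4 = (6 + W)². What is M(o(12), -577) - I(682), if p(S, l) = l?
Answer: -1940564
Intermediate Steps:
o(W) = 4*(6 + W)²
I(v) = 4*v² (I(v) = (2*v)*(2*v) = 4*v²)
M(q, j) = -60*q + 4*j (M(q, j) = 4*(-15*q + j) = 4*(j - 15*q) = -60*q + 4*j)
M(o(12), -577) - I(682) = (-240*(6 + 12)² + 4*(-577)) - 4*682² = (-240*18² - 2308) - 4*465124 = (-240*324 - 2308) - 1*1860496 = (-60*1296 - 2308) - 1860496 = (-77760 - 2308) - 1860496 = -80068 - 1860496 = -1940564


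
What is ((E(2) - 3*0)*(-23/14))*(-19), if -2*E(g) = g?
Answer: -437/14 ≈ -31.214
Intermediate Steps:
E(g) = -g/2
((E(2) - 3*0)*(-23/14))*(-19) = ((-1/2*2 - 3*0)*(-23/14))*(-19) = ((-1 + 0)*(-23*1/14))*(-19) = -1*(-23/14)*(-19) = (23/14)*(-19) = -437/14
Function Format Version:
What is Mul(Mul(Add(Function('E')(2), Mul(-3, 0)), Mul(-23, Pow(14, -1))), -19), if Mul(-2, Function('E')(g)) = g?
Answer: Rational(-437, 14) ≈ -31.214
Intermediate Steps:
Function('E')(g) = Mul(Rational(-1, 2), g)
Mul(Mul(Add(Function('E')(2), Mul(-3, 0)), Mul(-23, Pow(14, -1))), -19) = Mul(Mul(Add(Mul(Rational(-1, 2), 2), Mul(-3, 0)), Mul(-23, Pow(14, -1))), -19) = Mul(Mul(Add(-1, 0), Mul(-23, Rational(1, 14))), -19) = Mul(Mul(-1, Rational(-23, 14)), -19) = Mul(Rational(23, 14), -19) = Rational(-437, 14)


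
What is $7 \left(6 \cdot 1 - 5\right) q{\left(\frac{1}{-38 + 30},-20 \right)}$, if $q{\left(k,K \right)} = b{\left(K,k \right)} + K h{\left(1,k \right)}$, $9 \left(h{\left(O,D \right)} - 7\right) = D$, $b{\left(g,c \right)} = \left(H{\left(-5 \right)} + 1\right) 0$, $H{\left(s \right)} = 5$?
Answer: $- \frac{17605}{18} \approx -978.06$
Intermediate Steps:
$b{\left(g,c \right)} = 0$ ($b{\left(g,c \right)} = \left(5 + 1\right) 0 = 6 \cdot 0 = 0$)
$h{\left(O,D \right)} = 7 + \frac{D}{9}$
$q{\left(k,K \right)} = K \left(7 + \frac{k}{9}\right)$ ($q{\left(k,K \right)} = 0 + K \left(7 + \frac{k}{9}\right) = K \left(7 + \frac{k}{9}\right)$)
$7 \left(6 \cdot 1 - 5\right) q{\left(\frac{1}{-38 + 30},-20 \right)} = 7 \left(6 \cdot 1 - 5\right) \frac{1}{9} \left(-20\right) \left(63 + \frac{1}{-38 + 30}\right) = 7 \left(6 - 5\right) \frac{1}{9} \left(-20\right) \left(63 + \frac{1}{-8}\right) = 7 \cdot 1 \cdot \frac{1}{9} \left(-20\right) \left(63 - \frac{1}{8}\right) = 7 \cdot \frac{1}{9} \left(-20\right) \frac{503}{8} = 7 \left(- \frac{2515}{18}\right) = - \frac{17605}{18}$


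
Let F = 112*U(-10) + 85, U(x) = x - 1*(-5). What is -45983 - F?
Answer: -45508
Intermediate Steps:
U(x) = 5 + x (U(x) = x + 5 = 5 + x)
F = -475 (F = 112*(5 - 10) + 85 = 112*(-5) + 85 = -560 + 85 = -475)
-45983 - F = -45983 - 1*(-475) = -45983 + 475 = -45508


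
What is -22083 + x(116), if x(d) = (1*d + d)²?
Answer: 31741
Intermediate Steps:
x(d) = 4*d² (x(d) = (d + d)² = (2*d)² = 4*d²)
-22083 + x(116) = -22083 + 4*116² = -22083 + 4*13456 = -22083 + 53824 = 31741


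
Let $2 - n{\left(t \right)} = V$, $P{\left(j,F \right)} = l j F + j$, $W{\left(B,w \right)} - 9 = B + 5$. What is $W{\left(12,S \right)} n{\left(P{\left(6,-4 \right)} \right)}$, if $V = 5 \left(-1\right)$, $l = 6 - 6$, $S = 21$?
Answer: $182$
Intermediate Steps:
$l = 0$ ($l = 6 - 6 = 0$)
$W{\left(B,w \right)} = 14 + B$ ($W{\left(B,w \right)} = 9 + \left(B + 5\right) = 9 + \left(5 + B\right) = 14 + B$)
$V = -5$
$P{\left(j,F \right)} = j$ ($P{\left(j,F \right)} = 0 j F + j = 0 F + j = 0 + j = j$)
$n{\left(t \right)} = 7$ ($n{\left(t \right)} = 2 - -5 = 2 + 5 = 7$)
$W{\left(12,S \right)} n{\left(P{\left(6,-4 \right)} \right)} = \left(14 + 12\right) 7 = 26 \cdot 7 = 182$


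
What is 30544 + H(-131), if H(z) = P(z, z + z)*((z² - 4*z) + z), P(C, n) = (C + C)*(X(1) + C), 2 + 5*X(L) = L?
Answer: 3017193808/5 ≈ 6.0344e+8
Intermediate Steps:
X(L) = -⅖ + L/5
P(C, n) = 2*C*(-⅕ + C) (P(C, n) = (C + C)*((-⅖ + (⅕)*1) + C) = (2*C)*((-⅖ + ⅕) + C) = (2*C)*(-⅕ + C) = 2*C*(-⅕ + C))
H(z) = 2*z*(-1 + 5*z)*(z² - 3*z)/5 (H(z) = (2*z*(-1 + 5*z)/5)*((z² - 4*z) + z) = (2*z*(-1 + 5*z)/5)*(z² - 3*z) = 2*z*(-1 + 5*z)*(z² - 3*z)/5)
30544 + H(-131) = 30544 + (⅖)*(-131)²*(-1 + 5*(-131))*(-3 - 131) = 30544 + (⅖)*17161*(-1 - 655)*(-134) = 30544 + (⅖)*17161*(-656)*(-134) = 30544 + 3017041088/5 = 3017193808/5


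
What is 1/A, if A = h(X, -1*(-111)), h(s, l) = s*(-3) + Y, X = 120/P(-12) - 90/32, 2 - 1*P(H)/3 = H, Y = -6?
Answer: -112/687 ≈ -0.16303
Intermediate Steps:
P(H) = 6 - 3*H
X = 5/112 (X = 120/(6 - 3*(-12)) - 90/32 = 120/(6 + 36) - 90*1/32 = 120/42 - 45/16 = 120*(1/42) - 45/16 = 20/7 - 45/16 = 5/112 ≈ 0.044643)
h(s, l) = -6 - 3*s (h(s, l) = s*(-3) - 6 = -3*s - 6 = -6 - 3*s)
A = -687/112 (A = -6 - 3*5/112 = -6 - 15/112 = -687/112 ≈ -6.1339)
1/A = 1/(-687/112) = -112/687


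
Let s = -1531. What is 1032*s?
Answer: -1579992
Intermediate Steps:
1032*s = 1032*(-1531) = -1579992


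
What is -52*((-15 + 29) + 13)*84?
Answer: -117936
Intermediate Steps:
-52*((-15 + 29) + 13)*84 = -52*(14 + 13)*84 = -52*27*84 = -1404*84 = -117936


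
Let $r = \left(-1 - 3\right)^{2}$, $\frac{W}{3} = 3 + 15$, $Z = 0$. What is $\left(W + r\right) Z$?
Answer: $0$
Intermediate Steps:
$W = 54$ ($W = 3 \left(3 + 15\right) = 3 \cdot 18 = 54$)
$r = 16$ ($r = \left(-4\right)^{2} = 16$)
$\left(W + r\right) Z = \left(54 + 16\right) 0 = 70 \cdot 0 = 0$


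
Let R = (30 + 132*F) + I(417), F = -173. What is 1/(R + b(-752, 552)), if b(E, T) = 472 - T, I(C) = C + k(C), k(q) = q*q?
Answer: 1/151420 ≈ 6.6041e-6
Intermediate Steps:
k(q) = q²
I(C) = C + C²
R = 151500 (R = (30 + 132*(-173)) + 417*(1 + 417) = (30 - 22836) + 417*418 = -22806 + 174306 = 151500)
1/(R + b(-752, 552)) = 1/(151500 + (472 - 1*552)) = 1/(151500 + (472 - 552)) = 1/(151500 - 80) = 1/151420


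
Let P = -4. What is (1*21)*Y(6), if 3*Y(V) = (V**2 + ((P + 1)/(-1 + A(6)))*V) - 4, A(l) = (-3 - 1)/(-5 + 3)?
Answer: 98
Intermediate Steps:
A(l) = 2 (A(l) = -4/(-2) = -4*(-1/2) = 2)
Y(V) = -4/3 - V + V**2/3 (Y(V) = ((V**2 + ((-4 + 1)/(-1 + 2))*V) - 4)/3 = ((V**2 + (-3/1)*V) - 4)/3 = ((V**2 + (-3*1)*V) - 4)/3 = ((V**2 - 3*V) - 4)/3 = (-4 + V**2 - 3*V)/3 = -4/3 - V + V**2/3)
(1*21)*Y(6) = (1*21)*(-4/3 - 1*6 + (1/3)*6**2) = 21*(-4/3 - 6 + (1/3)*36) = 21*(-4/3 - 6 + 12) = 21*(14/3) = 98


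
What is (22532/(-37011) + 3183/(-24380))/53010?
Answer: -667136173/47832416821800 ≈ -1.3947e-5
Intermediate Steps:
(22532/(-37011) + 3183/(-24380))/53010 = (22532*(-1/37011) + 3183*(-1/24380))*(1/53010) = (-22532/37011 - 3183/24380)*(1/53010) = -667136173/902328180*1/53010 = -667136173/47832416821800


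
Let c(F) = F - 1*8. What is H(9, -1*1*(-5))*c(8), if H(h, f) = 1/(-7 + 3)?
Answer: 0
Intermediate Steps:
c(F) = -8 + F (c(F) = F - 8 = -8 + F)
H(h, f) = -1/4 (H(h, f) = 1/(-4) = -1/4)
H(9, -1*1*(-5))*c(8) = -(-8 + 8)/4 = -1/4*0 = 0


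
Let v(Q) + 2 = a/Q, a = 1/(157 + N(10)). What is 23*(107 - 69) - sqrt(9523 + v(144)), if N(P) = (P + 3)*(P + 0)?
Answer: 874 - sqrt(112929876143)/3444 ≈ 776.42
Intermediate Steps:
N(P) = P*(3 + P) (N(P) = (3 + P)*P = P*(3 + P))
a = 1/287 (a = 1/(157 + 10*(3 + 10)) = 1/(157 + 10*13) = 1/(157 + 130) = 1/287 ≈ 0.0034843)
v(Q) = -2 + 1/(287*Q)
23*(107 - 69) - sqrt(9523 + v(144)) = 23*(107 - 69) - sqrt(9523 + (-2 + (1/287)/144)) = 23*38 - sqrt(9523 + (-2 + (1/287)*(1/144))) = 874 - sqrt(9523 + (-2 + 1/41328)) = 874 - sqrt(9523 - 82655/41328) = 874 - sqrt(393483889/41328) = 874 - sqrt(112929876143)/3444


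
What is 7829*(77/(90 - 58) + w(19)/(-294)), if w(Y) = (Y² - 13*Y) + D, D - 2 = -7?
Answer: 74962675/4704 ≈ 15936.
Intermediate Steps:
D = -5 (D = 2 - 7 = -5)
w(Y) = -5 + Y² - 13*Y (w(Y) = (Y² - 13*Y) - 5 = -5 + Y² - 13*Y)
7829*(77/(90 - 58) + w(19)/(-294)) = 7829*(77/(90 - 58) + (-5 + 19² - 13*19)/(-294)) = 7829*(77/32 + (-5 + 361 - 247)*(-1/294)) = 7829*(77*(1/32) + 109*(-1/294)) = 7829*(77/32 - 109/294) = 7829*(9575/4704) = 74962675/4704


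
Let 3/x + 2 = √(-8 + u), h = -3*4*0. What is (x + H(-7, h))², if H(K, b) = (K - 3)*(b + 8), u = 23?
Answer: 764011/121 - 5244*√15/121 ≈ 6146.3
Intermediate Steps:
h = 0 (h = -12*0 = 0)
x = 3/(-2 + √15) (x = 3/(-2 + √(-8 + 23)) = 3/(-2 + √15) ≈ 1.6017)
H(K, b) = (-3 + K)*(8 + b)
(x + H(-7, h))² = ((6/11 + 3*√15/11) + (-24 - 3*0 + 8*(-7) - 7*0))² = ((6/11 + 3*√15/11) + (-24 + 0 - 56 + 0))² = ((6/11 + 3*√15/11) - 80)² = (-874/11 + 3*√15/11)²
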